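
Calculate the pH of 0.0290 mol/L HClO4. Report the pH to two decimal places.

pH = 1.54

HClO4 is a strong acid and dissociates completely, so [H+] = 0.0290 M.
pH = -log(0.029) = 1.54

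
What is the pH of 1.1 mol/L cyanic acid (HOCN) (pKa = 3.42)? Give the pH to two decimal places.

pH = 1.69

HOCN ⇌ OCN- + H+
Ka = 10^(−3.42) = 3.80 × 10^-4
From the ICE table, Ka = x²/(1.1 − x) = 3.80 × 10^-4.
Neglecting x in the denominator: x = √(3.80 × 10^-4 × 1.1) = 2.04 × 10^-2 M
pH = −log(2.04 × 10^-2) = 1.69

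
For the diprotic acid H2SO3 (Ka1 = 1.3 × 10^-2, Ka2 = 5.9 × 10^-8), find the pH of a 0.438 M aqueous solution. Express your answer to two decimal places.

Ka1 ≫ Ka2, so treat the first dissociation as the only significant source of H+.
Ka1 = x²/(0.438 − x) = 1.3 × 10^-2
Solving the quadratic: x = (−Ka1 + √(Ka1² + 4·Ka1·C₀))/2 = 6.92 × 10^-2 M
pH = −log(6.92 × 10^-2) = 1.16

pH = 1.16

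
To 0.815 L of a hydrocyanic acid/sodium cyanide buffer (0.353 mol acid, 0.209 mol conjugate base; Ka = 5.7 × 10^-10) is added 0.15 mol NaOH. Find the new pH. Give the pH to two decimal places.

pH = 9.49

OH- converts HCN to CN-: HCN → 0.203 mol, CN- → 0.359 mol.
pKa = −log(5.7 × 10^-10) = 9.244
Henderson–Hasselbalch with mole ratio 0.359/0.203: pH = 9.244 + (+0.248)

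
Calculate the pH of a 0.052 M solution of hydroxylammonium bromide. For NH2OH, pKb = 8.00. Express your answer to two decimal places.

pH = 3.64

NH3OH+ is the conjugate acid of the weak base NH2OH.
Kb = 10^(−8.00) = 1.00 × 10^-8
Ka = Kw/Kb = 1.0×10^-14 / 1.00 × 10^-8 = 1.00 × 10^-6
Ka = x²/(0.052 − x) = 1.00 × 10^-6
Neglecting x in the denominator: x = √(1.00 × 10^-6 × 0.052) = 2.28 × 10^-4 M
Check: 0.44% ionized — well under 5%, approximation valid.
pH = −log[H+] = −log(2.28 × 10^-4) = 3.64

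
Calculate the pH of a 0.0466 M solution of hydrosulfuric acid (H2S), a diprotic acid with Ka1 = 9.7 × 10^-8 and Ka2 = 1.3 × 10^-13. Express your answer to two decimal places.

pH = 4.17

Ka1 ≫ Ka2, so treat the first dissociation as the only significant source of H+.
Ka1 = x²/(0.0466 − x) = 9.7 × 10^-8
x ≈ √(9.7 × 10^-8 × 0.0466) = 6.72 × 10^-5 M
pH = −log(6.72 × 10^-5) = 4.17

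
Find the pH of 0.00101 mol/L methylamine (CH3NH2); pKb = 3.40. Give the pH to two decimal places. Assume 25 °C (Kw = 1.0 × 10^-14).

CH3NH2 + H2O ⇌ CH3NH3+ + OH-
Kb = 10^(−3.40) = 3.98 × 10^-4
Kb = x²/(0.00101 − x) = 3.98 × 10^-4
The 5% rule fails; solving x² + Kb·x − Kb·C₀ = 0 exactly:
x = [−0.000398 + √(0.000398² + 1.61e-06)]/2 = 4.66 × 10^-4 M
pOH = 3.33, so pH = 14.00 − pOH = 10.67

pH = 10.67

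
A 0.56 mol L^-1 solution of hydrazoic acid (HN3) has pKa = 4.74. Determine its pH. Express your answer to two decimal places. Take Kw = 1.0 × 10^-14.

HN3 ⇌ N3- + H+
Ka = 10^(−4.74) = 1.82 × 10^-5
From the ICE table, Ka = x²/(0.56 − x) = 1.82 × 10^-5.
Assume x ≪ 0.56: x ≈ √(1.82 × 10^-5 × 0.56) = 3.19 × 10^-3 M
Check: 0.57% ionized — well under 5%, approximation valid.
pH = −log[H+] = −log(3.19 × 10^-3) = 2.50

pH = 2.50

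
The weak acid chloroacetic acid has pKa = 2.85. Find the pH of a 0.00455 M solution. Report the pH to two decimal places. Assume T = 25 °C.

ClCH2COOH ⇌ ClCH2COO- + H+
Ka = 10^(−2.85) = 1.41 × 10^-3
Ka = [H+]²/(0.00455 − [H+]) = 1.41 × 10^-3
[H+] is not negligible relative to C₀; solve [H+]² + 0.00141·[H+] − 6.42e-06 = 0.
[H+] = [−0.00141 + √(0.00141² + 2.57e-05)]/2 = 1.92 × 10^-3 M
pH = −log[H+] = −log(1.92 × 10^-3) = 2.72

pH = 2.72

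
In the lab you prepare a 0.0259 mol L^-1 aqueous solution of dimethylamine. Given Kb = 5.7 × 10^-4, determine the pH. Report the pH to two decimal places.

pH = 11.55

(CH3)2NH + H2O ⇌ (CH3)2NH2+ + OH-
Kb = x²/(0.0259 − x) = 5.7 × 10^-4
Here C₀/Kb ≈ 45.4, so the small-x approximation fails. Use the quadratic:
x = (−Kb + √(Kb² + 4·Kb·C₀))/2 = 3.57 × 10^-3 M
pOH = −log(3.57 × 10^-3) = 2.45; pH = 14.00 − 2.45 = 11.55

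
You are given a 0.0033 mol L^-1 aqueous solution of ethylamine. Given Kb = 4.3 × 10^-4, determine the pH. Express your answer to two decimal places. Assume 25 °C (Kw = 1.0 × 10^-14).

pH = 11.00

C2H5NH2 + H2O ⇌ C2H5NH3+ + OH-
Let x = [OH-] at equilibrium. Kb = x²/(0.0033 − x).
Here C₀/Kb ≈ 7.67, so the small-x approximation fails. Use the quadratic:
x = (−Kb + √(Kb² + 4·Kb·C₀))/2 = 9.95 × 10^-4 M
pOH = −log(9.95 × 10^-4) = 3.00; pH = 14.00 − 3.00 = 11.00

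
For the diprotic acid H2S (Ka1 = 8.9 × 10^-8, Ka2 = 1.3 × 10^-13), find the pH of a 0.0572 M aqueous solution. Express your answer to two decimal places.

pH = 4.15

Ka1 ≫ Ka2, so treat the first dissociation as the only significant source of H+.
Ka1 = x²/(0.0572 − x) = 8.9 × 10^-8
x ≈ √(8.9 × 10^-8 × 0.0572) = 7.13 × 10^-5 M
pH = −log(7.13 × 10^-5) = 4.15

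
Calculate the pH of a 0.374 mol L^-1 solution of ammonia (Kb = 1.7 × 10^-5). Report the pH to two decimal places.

pH = 11.40

NH3 + H2O ⇌ NH4+ + OH-
From the ICE table, Kb = [OH-]²/(0.374 − [OH-]) = 1.7 × 10^-5.
Neglecting [OH-] in the denominator: [OH-] = √(1.7 × 10^-5 × 0.374) = 2.52 × 10^-3 M
pOH = −log(2.52 × 10^-3) = 2.60; pH = 14.00 − 2.60 = 11.40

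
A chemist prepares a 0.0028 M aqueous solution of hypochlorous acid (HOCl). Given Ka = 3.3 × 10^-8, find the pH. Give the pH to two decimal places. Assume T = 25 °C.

HOCl ⇌ OCl- + H+
Let x = [H+] at equilibrium. Ka = x²/(0.0028 − x).
Since Ka ≪ C₀, x ≈ √(Ka·C₀) = 9.61 × 10^-6 M.
(x/C₀ = 0.34% < 5%, so the approximation holds.)
pH = −log[H+] = −log(9.61 × 10^-6) = 5.02

pH = 5.02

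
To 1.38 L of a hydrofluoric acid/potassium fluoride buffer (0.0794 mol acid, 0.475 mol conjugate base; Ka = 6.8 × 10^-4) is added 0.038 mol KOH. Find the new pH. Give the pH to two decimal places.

After neutralization: n(HF) = 0.0414 mol, n(F-) = 0.513 mol.
pKa = −log(6.8 × 10^-4) = 3.167
Henderson–Hasselbalch with mole ratio 0.513/0.0414: pH = 3.167 + (+1.093)

pH = 4.26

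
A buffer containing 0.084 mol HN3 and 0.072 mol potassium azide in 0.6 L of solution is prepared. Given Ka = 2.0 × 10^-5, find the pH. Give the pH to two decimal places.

pKa = −log(2.0 × 10^-5) = 4.699
pH = pKa + log([A⁻]/[HA]) = 4.699 + log(0.072/0.084)
pH = 4.699 + (-0.067) = 4.63

pH = 4.63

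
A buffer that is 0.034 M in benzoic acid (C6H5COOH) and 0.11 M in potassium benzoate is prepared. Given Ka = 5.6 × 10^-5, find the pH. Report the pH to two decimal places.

pH = 4.76

pKa = −log(5.6 × 10^-5) = 4.252
Henderson–Hasselbalch: pH = pKa + log([C6H5COO-]/[C6H5COOH]) = 4.252 + log(0.11/0.034)
pH = 4.252 + (+0.510) = 4.76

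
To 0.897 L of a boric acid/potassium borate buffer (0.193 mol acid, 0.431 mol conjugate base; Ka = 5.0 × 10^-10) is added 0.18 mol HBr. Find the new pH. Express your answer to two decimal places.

pH = 9.13

Added H+ converts B(OH)4- to B(OH)3: B(OH)3 → 0.373 mol, B(OH)4- → 0.251 mol.
pKa = −log(5.0 × 10^-10) = 9.301
Henderson–Hasselbalch with mole ratio 0.251/0.373: pH = 9.301 + (-0.172)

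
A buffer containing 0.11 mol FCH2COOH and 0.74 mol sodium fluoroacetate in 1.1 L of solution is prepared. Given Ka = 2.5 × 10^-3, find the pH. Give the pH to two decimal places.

pH = 3.43

pKa = −log(2.5 × 10^-3) = 2.602
pH = pKa + log([A⁻]/[HA]) = 2.602 + log(0.74/0.11)
pH = 2.602 + (+0.828) = 3.43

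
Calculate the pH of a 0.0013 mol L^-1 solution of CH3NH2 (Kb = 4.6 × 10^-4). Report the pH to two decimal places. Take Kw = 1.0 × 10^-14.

pH = 10.76

CH3NH2 + H2O ⇌ CH3NH3+ + OH-
From the ICE table, Kb = x²/(0.0013 − x) = 4.6 × 10^-4.
x is not negligible relative to C₀; solve x² + 0.00046·x − 5.98e-07 = 0.
x = [−0.00046 + √(0.00046² + 2.39e-06)]/2 = 5.77 × 10^-4 M
pOH = −log(5.77 × 10^-4) = 3.24; pH = 14.00 − 3.24 = 10.76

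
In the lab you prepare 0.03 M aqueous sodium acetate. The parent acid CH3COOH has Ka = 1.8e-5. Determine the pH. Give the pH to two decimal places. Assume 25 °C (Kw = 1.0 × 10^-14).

pH = 8.61

CH3COO- is the conjugate base of the weak acid CH3COOH.
Kb = Kw/Ka = 1.0×10^-14 / 1.8 × 10^-5 = 5.56 × 10^-10
From the ICE table, Kb = [OH-]²/(0.03 − [OH-]) = 5.56 × 10^-10.
Assume [OH-] ≪ 0.03: [OH-] ≈ √(5.56 × 10^-10 × 0.03) = 4.08 × 10^-6 M
Check: 0.014% ionized — well under 5%, approximation valid.
pOH = −log(4.08 × 10^-6) = 5.39; pH = 14.00 − 5.39 = 8.61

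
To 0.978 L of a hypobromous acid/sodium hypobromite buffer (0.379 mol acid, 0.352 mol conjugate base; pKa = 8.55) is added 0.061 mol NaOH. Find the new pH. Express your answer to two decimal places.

OH- converts HOBr to OBr-: HOBr → 0.318 mol, OBr- → 0.413 mol.
pH = pKa + log(n_OBr-/n_HOBr) = 8.55 + log(0.413/0.318) = 8.55 + (+0.114)

pH = 8.66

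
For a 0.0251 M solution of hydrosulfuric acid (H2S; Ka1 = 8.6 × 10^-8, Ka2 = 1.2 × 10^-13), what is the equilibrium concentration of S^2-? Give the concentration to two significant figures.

1.2 × 10^-13 M

First ionization gives [H+] ≈ [HS-] = 4.65 × 10^-5 M.
Second step: Ka2 = [H+][S^2-]/[HS-] ≈ [S^2-] (since [H+] ≈ [HS-]).
So [S^2-] ≈ Ka2.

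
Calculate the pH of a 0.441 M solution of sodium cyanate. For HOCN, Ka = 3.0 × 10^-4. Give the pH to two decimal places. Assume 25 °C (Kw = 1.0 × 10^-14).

pH = 8.58

OCN- is the conjugate base of the weak acid HOCN.
Kb = Kw/Ka = 1.0×10^-14 / 3.0 × 10^-4 = 3.33 × 10^-11
Let x = [OH-] at equilibrium. Kb = x²/(0.441 − x).
Assume x ≪ 0.441: x ≈ √(3.33 × 10^-11 × 0.441) = 3.83 × 10^-6 M
Check: 0.00087% ionized — well under 5%, approximation valid.
pOH = −log(3.83 × 10^-6) = 5.42; pH = 14.00 − 5.42 = 8.58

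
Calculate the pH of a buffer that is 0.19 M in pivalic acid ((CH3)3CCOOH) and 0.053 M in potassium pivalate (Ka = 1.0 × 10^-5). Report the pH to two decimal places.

pKa = −log(1.0 × 10^-5) = 5.000
pH = pKa + log([A⁻]/[HA]) = 5.000 + log(0.053/0.19)
pH = 5.000 + (-0.554) = 4.45

pH = 4.45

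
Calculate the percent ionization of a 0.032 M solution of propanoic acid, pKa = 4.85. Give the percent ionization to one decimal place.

2.1%

CH3CH2COOH ⇌ CH3CH2COO- + H+; let x = [H+] at equilibrium.
Ka = 10^(−4.85) = 1.41 × 10^-5
x ≈ √(Ka·C₀) = √(1.41 × 10^-5 × 0.032) = 6.72 × 10^-4 M
Fraction ionized = 6.72 × 10^-4 / 0.032 = 0.0210 → 2.1%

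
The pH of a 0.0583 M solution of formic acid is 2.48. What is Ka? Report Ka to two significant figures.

[H+] = 10^(-2.48) = 3.31 × 10^-3 M
At equilibrium [HA] = 0.0583 − 3.31 × 10^-3 = 5.50 × 10^-2 M
Ka = [H+][A-]/[HA] = (3.31 × 10^-3)² / 5.50 × 10^-2 = 2.0 × 10^-4

Ka = 2.0 × 10^-4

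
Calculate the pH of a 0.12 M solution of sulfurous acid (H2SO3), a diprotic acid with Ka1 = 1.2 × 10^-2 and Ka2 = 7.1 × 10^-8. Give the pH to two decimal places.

pH = 1.49

Since Ka1 ≫ Ka2, the first ionization dominates [H+].
Ka1 = x²/(0.12 − x) = 1.2 × 10^-2
Solving the quadratic: x = (−Ka1 + √(Ka1² + 4·Ka1·C₀))/2 = 3.24 × 10^-2 M
pH = −log(3.24 × 10^-2) = 1.49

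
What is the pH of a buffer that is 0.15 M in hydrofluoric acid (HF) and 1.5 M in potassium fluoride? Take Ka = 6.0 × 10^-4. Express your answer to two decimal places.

pKa = −log(6.0 × 10^-4) = 3.222
Using pH = pKa + log([base]/[acid]) with [base]/[acid] = 1.5/0.15:
pH = 3.222 + (+1.000) = 4.22

pH = 4.22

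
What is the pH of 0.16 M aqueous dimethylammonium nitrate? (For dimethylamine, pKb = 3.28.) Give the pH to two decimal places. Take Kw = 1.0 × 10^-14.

(CH3)2NH2+ is the conjugate acid of the weak base (CH3)2NH.
Kb = 10^(−3.28) = 5.25 × 10^-4
Ka = Kw/Kb = 1.0×10^-14 / 5.25 × 10^-4 = 1.90 × 10^-11
Ka = [H+]²/(0.16 − [H+]) = 1.90 × 10^-11
Neglecting [H+] in the denominator: [H+] = √(1.90 × 10^-11 × 0.16) = 1.74 × 10^-6 M
pH = −log[H+] = −log(1.74 × 10^-6) = 5.76

pH = 5.76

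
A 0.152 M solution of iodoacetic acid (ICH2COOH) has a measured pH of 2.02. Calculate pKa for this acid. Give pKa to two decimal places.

pKa = 3.19

[H+] = 10^(-2.02) = 9.55 × 10^-3 M
At equilibrium [HA] = 0.152 − 9.55 × 10^-3 = 1.42 × 10^-1 M
Ka = [H+][A-]/[HA] = (9.55 × 10^-3)² / 1.42 × 10^-1 = 6.42 × 10^-4
pKa = -log(6.42 × 10^-4) = 3.19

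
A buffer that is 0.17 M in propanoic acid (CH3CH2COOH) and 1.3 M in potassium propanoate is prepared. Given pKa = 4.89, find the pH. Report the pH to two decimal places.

pH = 5.77

pH = pKa + log([A⁻]/[HA]) = 4.89 + log(1.3/0.17)
pH = 4.89 + (+0.883) = 5.77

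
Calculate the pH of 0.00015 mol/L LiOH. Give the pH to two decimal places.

pH = 10.18

LiOH is a strong base; [OH-] = 0.00015 M.
pOH = -log(0.00015) = 3.82
pH = 14.00 - 3.82 = 10.18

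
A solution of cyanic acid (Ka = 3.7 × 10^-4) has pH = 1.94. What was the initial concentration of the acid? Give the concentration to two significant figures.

C₀ = 3.7 × 10^-1 M

[H+] = 10^(-1.94) = 1.15 × 10^-2 M = x
Ka = x²/(C₀ − x) ⇒ C₀ = x + x²/Ka
C₀ = 1.15 × 10^-2 + (1.15 × 10^-2)²/(3.7 × 10^-4) = 3.69 × 10^-1 M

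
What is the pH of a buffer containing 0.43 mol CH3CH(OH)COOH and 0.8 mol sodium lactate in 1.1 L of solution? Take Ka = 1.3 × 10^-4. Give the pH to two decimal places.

pH = 4.16

pKa = −log(1.3 × 10^-4) = 3.886
pH = pKa + log([A⁻]/[HA]) = 3.886 + log(0.8/0.43)
pH = 3.886 + (+0.270) = 4.16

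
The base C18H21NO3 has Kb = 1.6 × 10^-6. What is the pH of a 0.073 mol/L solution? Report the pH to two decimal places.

pH = 10.53

C18H21NO3 + H2O ⇌ C18H22NO3+ + OH-
Let x = [OH-] at equilibrium. Kb = x²/(0.073 − x).
Since Kb ≪ C₀, x ≈ √(Kb·C₀) = 3.42 × 10^-4 M.
pOH = 3.47, so pH = 14.00 − pOH = 10.53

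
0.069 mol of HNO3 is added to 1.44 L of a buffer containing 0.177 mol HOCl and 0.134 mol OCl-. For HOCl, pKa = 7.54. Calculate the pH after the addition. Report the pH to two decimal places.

pH = 6.96

After neutralization: n(HOCl) = 0.246 mol, n(OCl-) = 0.065 mol.
Henderson–Hasselbalch with mole ratio 0.065/0.246: pH = 7.54 + (-0.578)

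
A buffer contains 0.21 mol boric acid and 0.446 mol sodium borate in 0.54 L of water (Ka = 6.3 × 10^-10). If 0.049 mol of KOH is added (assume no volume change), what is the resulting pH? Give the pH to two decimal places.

After neutralization: n(B(OH)3) = 0.161 mol, n(B(OH)4-) = 0.495 mol.
pKa = −log(6.3 × 10^-10) = 9.201
Henderson–Hasselbalch with mole ratio 0.495/0.161: pH = 9.201 + (+0.488)

pH = 9.69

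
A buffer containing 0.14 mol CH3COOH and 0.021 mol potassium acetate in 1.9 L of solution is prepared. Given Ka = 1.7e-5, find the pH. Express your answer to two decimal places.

pH = 3.95

pKa = −log(1.7 × 10^-5) = 4.770
Using pH = pKa + log([base]/[acid]) with [base]/[acid] = 0.021/0.14:
pH = 4.770 + (-0.824) = 3.95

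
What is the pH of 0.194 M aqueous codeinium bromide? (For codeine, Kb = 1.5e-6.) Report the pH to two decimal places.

C18H22NO3+ is the conjugate acid of the weak base C18H21NO3.
Ka = Kw/Kb = 1.0×10^-14 / 1.5 × 10^-6 = 6.67 × 10^-9
Ka = x²/(0.194 − x) = 6.67 × 10^-9
Since Ka ≪ C₀, x ≈ √(Ka·C₀) = 3.60 × 10^-5 M.
Check: 0.019% ionized — well under 5%, approximation valid.
pH = −log(3.60 × 10^-5) = 4.44

pH = 4.44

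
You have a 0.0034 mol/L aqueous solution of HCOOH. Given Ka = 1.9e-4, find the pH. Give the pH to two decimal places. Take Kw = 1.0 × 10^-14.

pH = 3.15

HCOOH ⇌ HCOO- + H+
From the ICE table, Ka = x²/(0.0034 − x) = 1.9 × 10^-4.
x is not negligible relative to C₀; solve x² + 0.00019·x − 6.46e-07 = 0.
x = (−Ka + √(Ka² + 4·Ka·C₀))/2 = 7.14 × 10^-4 M
pH = −log(7.14 × 10^-4) = 3.15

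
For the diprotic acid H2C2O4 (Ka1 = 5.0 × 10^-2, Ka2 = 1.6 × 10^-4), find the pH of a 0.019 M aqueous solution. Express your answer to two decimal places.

Ka1 ≫ Ka2, so treat the first dissociation as the only significant source of H+.
Ka1 = x²/(0.019 − x) = 5.0 × 10^-2
Solving the quadratic: x = (−Ka1 + √(Ka1² + 4·Ka1·C₀))/2 = 1.47 × 10^-2 M
pH = −log(1.47 × 10^-2) = 1.83

pH = 1.83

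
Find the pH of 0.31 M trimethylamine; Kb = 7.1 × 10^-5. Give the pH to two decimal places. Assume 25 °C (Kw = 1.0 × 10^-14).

(CH3)3N + H2O ⇌ (CH3)3NH+ + OH-
From the ICE table, Kb = x²/(0.31 − x) = 7.1 × 10^-5.
Since Kb ≪ C₀, x ≈ √(Kb·C₀) = 4.69 × 10^-3 M.
pOH = −log(4.69 × 10^-3) = 2.33; pH = 14.00 − 2.33 = 11.67

pH = 11.67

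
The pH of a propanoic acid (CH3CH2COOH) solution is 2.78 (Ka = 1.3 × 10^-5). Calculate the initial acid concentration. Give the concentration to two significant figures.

C₀ = 2.1 × 10^-1 M

[H+] = 10^(-2.78) = 1.66 × 10^-3 M = x
Ka = x²/(C₀ − x) ⇒ C₀ = x + x²/Ka
C₀ = 1.66 × 10^-3 + (1.66 × 10^-3)²/(1.3 × 10^-5) = 2.14 × 10^-1 M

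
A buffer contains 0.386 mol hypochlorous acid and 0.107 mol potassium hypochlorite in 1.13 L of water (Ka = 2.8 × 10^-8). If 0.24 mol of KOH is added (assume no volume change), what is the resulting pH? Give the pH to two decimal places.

pH = 7.93

After neutralization: n(HOCl) = 0.146 mol, n(OCl-) = 0.347 mol.
pKa = −log(2.8 × 10^-8) = 7.553
pH = pKa + log([A⁻]/[HA]) = 7.553 + log(0.347/0.146) = 7.553 +0.376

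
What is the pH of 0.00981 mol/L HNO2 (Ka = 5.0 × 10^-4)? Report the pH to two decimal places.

pH = 2.70

HNO2 ⇌ NO2- + H+
From the ICE table, Ka = [H+]²/(0.00981 − [H+]) = 5.0 × 10^-4.
The 5% rule fails; solving [H+]² + Ka·[H+] − Ka·C₀ = 0 exactly:
[H+] = (−Ka + √(Ka² + 4·Ka·C₀))/2 = 1.98 × 10^-3 M
pH = −log(1.98 × 10^-3) = 2.70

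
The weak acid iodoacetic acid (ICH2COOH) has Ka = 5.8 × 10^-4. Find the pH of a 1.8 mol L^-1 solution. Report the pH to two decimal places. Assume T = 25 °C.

pH = 1.49

ICH2COOH ⇌ ICH2COO- + H+
Ka = x²/(1.8 − x) = 5.8 × 10^-4
Assume x ≪ 1.8: x ≈ √(5.8 × 10^-4 × 1.8) = 3.23 × 10^-2 M
(x/C₀ = 1.8% < 5%, so the approximation holds.)
pH = −log(3.23 × 10^-2) = 1.49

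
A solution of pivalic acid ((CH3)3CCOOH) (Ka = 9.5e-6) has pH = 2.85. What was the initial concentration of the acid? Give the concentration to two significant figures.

C₀ = 2.1 × 10^-1 M

[H+] = 10^(-2.85) = 1.41 × 10^-3 M = x
Ka = x²/(C₀ − x) ⇒ C₀ = x + x²/Ka
C₀ = 1.41 × 10^-3 + (1.41 × 10^-3)²/(9.5 × 10^-6) = 2.11 × 10^-1 M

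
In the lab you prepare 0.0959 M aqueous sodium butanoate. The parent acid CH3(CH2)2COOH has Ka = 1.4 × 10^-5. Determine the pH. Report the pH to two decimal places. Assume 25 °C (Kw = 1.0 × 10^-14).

pH = 8.92

CH3(CH2)2COO- is the conjugate base of the weak acid CH3(CH2)2COOH.
Kb = Kw/Ka = 1.0×10^-14 / 1.4 × 10^-5 = 7.14 × 10^-10
From the ICE table, Kb = [OH-]²/(0.0959 − [OH-]) = 7.14 × 10^-10.
Assume [OH-] ≪ 0.0959: [OH-] ≈ √(7.14 × 10^-10 × 0.0959) = 8.27 × 10^-6 M
pOH = 5.08, so pH = 14.00 − pOH = 8.92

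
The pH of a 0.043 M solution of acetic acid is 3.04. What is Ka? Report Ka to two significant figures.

[H+] = 10^(-3.04) = 9.12 × 10^-4 M
At equilibrium [HA] = 0.043 − 9.12 × 10^-4 = 4.21 × 10^-2 M
Ka = [H+][A-]/[HA] = (9.12 × 10^-4)² / 4.21 × 10^-2 = 2.0 × 10^-5

Ka = 2.0 × 10^-5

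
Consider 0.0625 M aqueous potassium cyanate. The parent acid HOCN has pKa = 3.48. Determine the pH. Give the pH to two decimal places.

OCN- is the conjugate base of the weak acid HOCN.
Ka = 10^(−3.48) = 3.31 × 10^-4
Kb = Kw/Ka = 1.0×10^-14 / 3.31 × 10^-4 = 3.02 × 10^-11
Kb = x²/(0.0625 − x) = 3.02 × 10^-11
Neglecting x in the denominator: x = √(3.02 × 10^-11 × 0.0625) = 1.37 × 10^-6 M
Check: 0.0022% ionized — well under 5%, approximation valid.
pOH = −log(1.37 × 10^-6) = 5.86; pH = 14.00 − 5.86 = 8.14

pH = 8.14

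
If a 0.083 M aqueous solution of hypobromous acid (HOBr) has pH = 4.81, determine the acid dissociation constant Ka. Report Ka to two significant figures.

Ka = 2.9 × 10^-9

[H+] = 10^(-4.81) = 1.55 × 10^-5 M
At equilibrium [HA] = 0.083 − 1.55 × 10^-5 = 8.30 × 10^-2 M
Ka = [H+][A-]/[HA] = (1.55 × 10^-5)² / 8.30 × 10^-2 = 2.9 × 10^-9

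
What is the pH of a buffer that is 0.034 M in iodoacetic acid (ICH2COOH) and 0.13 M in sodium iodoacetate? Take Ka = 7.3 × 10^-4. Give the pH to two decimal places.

pKa = −log(7.3 × 10^-4) = 3.137
pH = pKa + log([A⁻]/[HA]) = 3.137 + log(0.13/0.034)
pH = 3.137 + (+0.582) = 3.72

pH = 3.72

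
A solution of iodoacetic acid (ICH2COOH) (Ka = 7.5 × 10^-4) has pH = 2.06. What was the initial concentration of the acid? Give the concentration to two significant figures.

[H+] = 10^(-2.06) = 8.71 × 10^-3 M = x
Ka = x²/(C₀ − x) ⇒ C₀ = x + x²/Ka
C₀ = 8.71 × 10^-3 + (8.71 × 10^-3)²/(7.5 × 10^-4) = 1.10 × 10^-1 M

C₀ = 1.1 × 10^-1 M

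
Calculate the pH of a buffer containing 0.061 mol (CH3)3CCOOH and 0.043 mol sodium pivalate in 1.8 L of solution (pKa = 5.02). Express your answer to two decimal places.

pH = pKa + log([A⁻]/[HA]) = 5.02 + log(0.043/0.061)
pH = 5.02 + (-0.152) = 4.87

pH = 4.87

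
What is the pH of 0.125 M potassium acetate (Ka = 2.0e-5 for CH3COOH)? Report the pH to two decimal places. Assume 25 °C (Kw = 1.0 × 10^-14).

pH = 8.90

CH3COO- is the conjugate base of the weak acid CH3COOH.
Kb = Kw/Ka = 1.0×10^-14 / 2.0 × 10^-5 = 5.00 × 10^-10
From the ICE table, Kb = x²/(0.125 − x) = 5.00 × 10^-10.
Assume x ≪ 0.125: x ≈ √(5.00 × 10^-10 × 0.125) = 7.91 × 10^-6 M
pOH = −log(7.91 × 10^-6) = 5.10; pH = 14.00 − 5.10 = 8.90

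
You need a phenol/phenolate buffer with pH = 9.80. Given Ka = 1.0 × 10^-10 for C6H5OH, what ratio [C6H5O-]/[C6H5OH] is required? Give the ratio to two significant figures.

pKa = -log(1.0 × 10^-10) = 10.000
pH = pKa + log(r) ⇒ log(r) = 9.80 − 10.000 = -0.200
r = [C6H5O-]/[C6H5OH] = 10^(-0.200) = 0.631

ratio = 0.63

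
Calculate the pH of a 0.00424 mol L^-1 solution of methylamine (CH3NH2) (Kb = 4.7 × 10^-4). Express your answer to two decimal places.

pH = 11.08

CH3NH2 + H2O ⇌ CH3NH3+ + OH-
Let x = [OH-] at equilibrium. Kb = x²/(0.00424 − x).
The 5% rule fails; solving x² + Kb·x − Kb·C₀ = 0 exactly:
x = [−0.00047 + √(0.00047² + 7.97e-06)]/2 = 1.20 × 10^-3 M
pOH = 2.92, so pH = 14.00 − pOH = 11.08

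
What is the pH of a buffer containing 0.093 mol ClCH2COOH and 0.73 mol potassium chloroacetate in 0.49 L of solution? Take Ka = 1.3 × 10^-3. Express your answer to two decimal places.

pKa = −log(1.3 × 10^-3) = 2.886
Using pH = pKa + log([base]/[acid]) with [base]/[acid] = 0.73/0.093:
pH = 2.886 + (+0.895) = 3.78

pH = 3.78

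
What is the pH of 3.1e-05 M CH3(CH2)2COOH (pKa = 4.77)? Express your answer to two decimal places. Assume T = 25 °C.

CH3(CH2)2COOH ⇌ CH3(CH2)2COO- + H+
Ka = 10^(−4.77) = 1.70 × 10^-5
From the ICE table, Ka = x²/(3.1e-05 − x) = 1.70 × 10^-5.
The 5% rule fails; solving x² + Ka·x − Ka·C₀ = 0 exactly:
x = (−Ka + √(Ka² + 4·Ka·C₀))/2 = 1.60 × 10^-5 M
pH = −log[H+] = −log(1.60 × 10^-5) = 4.80

pH = 4.80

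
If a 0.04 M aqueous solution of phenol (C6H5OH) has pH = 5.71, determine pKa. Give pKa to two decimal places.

pKa = 10.02

[H+] = 10^(-5.71) = 1.95 × 10^-6 M
At equilibrium [HA] = 0.04 − 1.95 × 10^-6 = 4.00 × 10^-2 M
Ka = [H+][A-]/[HA] = (1.95 × 10^-6)² / 4.00 × 10^-2 = 9.51 × 10^-11
pKa = -log(9.51 × 10^-11) = 10.02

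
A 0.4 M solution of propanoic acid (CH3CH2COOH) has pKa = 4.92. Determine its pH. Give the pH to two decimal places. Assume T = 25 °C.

pH = 2.66

CH3CH2COOH ⇌ CH3CH2COO- + H+
Ka = 10^(−4.92) = 1.20 × 10^-5
From the ICE table, Ka = [H+]²/(0.4 − [H+]) = 1.20 × 10^-5.
Since Ka ≪ C₀, [H+] ≈ √(Ka·C₀) = 2.19 × 10^-3 M.
Check: 0.55% ionized — well under 5%, approximation valid.
pH = −log(2.19 × 10^-3) = 2.66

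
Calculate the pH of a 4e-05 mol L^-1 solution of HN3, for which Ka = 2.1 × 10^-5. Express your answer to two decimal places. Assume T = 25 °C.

HN3 ⇌ N3- + H+
Ka = [H+]²/(4e-05 − [H+]) = 2.1 × 10^-5
The 5% rule fails; solving [H+]² + Ka·[H+] − Ka·C₀ = 0 exactly:
[H+] = (−Ka + √(Ka² + 4·Ka·C₀))/2 = 2.03 × 10^-5 M
pH = −log(2.03 × 10^-5) = 4.69

pH = 4.69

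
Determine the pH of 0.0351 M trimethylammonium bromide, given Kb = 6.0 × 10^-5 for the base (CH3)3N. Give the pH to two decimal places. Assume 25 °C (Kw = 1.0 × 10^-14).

(CH3)3NH+ is the conjugate acid of the weak base (CH3)3N.
Ka = Kw/Kb = 1.0×10^-14 / 6.0 × 10^-5 = 1.67 × 10^-10
Ka = [H+]²/(0.0351 − [H+]) = 1.67 × 10^-10
Assume [H+] ≪ 0.0351: [H+] ≈ √(1.67 × 10^-10 × 0.0351) = 2.42 × 10^-6 M
pH = −log[H+] = −log(2.42 × 10^-6) = 5.62

pH = 5.62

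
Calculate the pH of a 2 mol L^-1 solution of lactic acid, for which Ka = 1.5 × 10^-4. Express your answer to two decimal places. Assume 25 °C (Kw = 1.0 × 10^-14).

pH = 1.76

CH3CH(OH)COOH ⇌ CH3CH(OH)COO- + H+
Ka = [H+]²/(2 − [H+]) = 1.5 × 10^-4
Since Ka ≪ C₀, [H+] ≈ √(Ka·C₀) = 1.73 × 10^-2 M.
pH = −log[H+] = −log(1.73 × 10^-2) = 1.76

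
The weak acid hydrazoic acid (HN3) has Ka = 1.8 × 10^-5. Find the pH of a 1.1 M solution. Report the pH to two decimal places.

pH = 2.35

HN3 ⇌ N3- + H+
From the ICE table, Ka = [H+]²/(1.1 − [H+]) = 1.8 × 10^-5.
Assume [H+] ≪ 1.1: [H+] ≈ √(1.8 × 10^-5 × 1.1) = 4.45 × 10^-3 M
pH = −log[H+] = −log(4.45 × 10^-3) = 2.35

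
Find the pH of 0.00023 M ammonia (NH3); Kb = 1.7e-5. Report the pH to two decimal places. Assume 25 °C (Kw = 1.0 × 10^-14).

NH3 + H2O ⇌ NH4+ + OH-
From the ICE table, Kb = [OH-]²/(0.00023 − [OH-]) = 1.7 × 10^-5.
[OH-] is not negligible relative to C₀; solve [OH-]² + 1.7e-05·[OH-] − 3.91e-09 = 0.
[OH-] = (−Kb + √(Kb² + 4·Kb·C₀))/2 = 5.46 × 10^-5 M
pOH = −log(5.46 × 10^-5) = 4.26; pH = 14.00 − 4.26 = 9.74

pH = 9.74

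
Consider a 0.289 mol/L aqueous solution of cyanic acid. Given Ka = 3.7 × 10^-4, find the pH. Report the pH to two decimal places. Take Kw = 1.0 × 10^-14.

pH = 1.99

HOCN ⇌ OCN- + H+
Let x = [H+] at equilibrium. Ka = x²/(0.289 − x).
Neglecting x in the denominator: x = √(3.7 × 10^-4 × 0.289) = 1.03 × 10^-2 M
(x/C₀ = 3.6% < 5%, so the approximation holds.)
pH = −log[H+] = −log(1.03 × 10^-2) = 1.99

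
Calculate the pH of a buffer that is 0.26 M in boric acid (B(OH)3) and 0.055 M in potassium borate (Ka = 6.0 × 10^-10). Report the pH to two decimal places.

pH = 8.55

pKa = −log(6.0 × 10^-10) = 9.222
Henderson–Hasselbalch: pH = pKa + log([B(OH)4-]/[B(OH)3]) = 9.222 + log(0.055/0.26)
pH = 9.222 + (-0.675) = 8.55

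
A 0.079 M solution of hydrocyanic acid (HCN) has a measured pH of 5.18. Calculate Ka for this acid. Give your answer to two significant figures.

Ka = 5.5 × 10^-10

[H+] = 10^(-5.18) = 6.61 × 10^-6 M
At equilibrium [HA] = 0.079 − 6.61 × 10^-6 = 7.90 × 10^-2 M
Ka = [H+][A-]/[HA] = (6.61 × 10^-6)² / 7.90 × 10^-2 = 5.5 × 10^-10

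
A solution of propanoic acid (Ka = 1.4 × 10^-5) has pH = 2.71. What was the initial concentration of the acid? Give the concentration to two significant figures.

C₀ = 2.7 × 10^-1 M

[H+] = 10^(-2.71) = 1.95 × 10^-3 M = x
Ka = x²/(C₀ − x) ⇒ C₀ = x + x²/Ka
C₀ = 1.95 × 10^-3 + (1.95 × 10^-3)²/(1.4 × 10^-5) = 2.74 × 10^-1 M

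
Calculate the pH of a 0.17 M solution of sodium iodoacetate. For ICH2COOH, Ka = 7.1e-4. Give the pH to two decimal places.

ICH2COO- is the conjugate base of the weak acid ICH2COOH.
Kb = Kw/Ka = 1.0×10^-14 / 7.1 × 10^-4 = 1.41 × 10^-11
From the ICE table, Kb = x²/(0.17 − x) = 1.41 × 10^-11.
Assume x ≪ 0.17: x ≈ √(1.41 × 10^-11 × 0.17) = 1.55 × 10^-6 M
pOH = 5.81, so pH = 14.00 − pOH = 8.19

pH = 8.19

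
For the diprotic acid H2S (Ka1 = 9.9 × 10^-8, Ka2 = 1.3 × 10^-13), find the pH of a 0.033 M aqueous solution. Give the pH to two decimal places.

pH = 4.24

Since Ka1 ≫ Ka2, the first ionization dominates [H+].
Ka1 = x²/(0.033 − x) = 9.9 × 10^-8
x ≈ √(9.9 × 10^-8 × 0.033) = 5.72 × 10^-5 M
pH = −log(5.72 × 10^-5) = 4.24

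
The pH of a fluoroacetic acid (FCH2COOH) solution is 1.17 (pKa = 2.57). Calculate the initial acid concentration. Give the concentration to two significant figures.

C₀ = 1.8 M

[H+] = 10^(-1.17) = 6.76 × 10^-2 M = x
Ka = 10^(−2.57) = 2.69 × 10^-3
Ka = x²/(C₀ − x) ⇒ C₀ = x + x²/Ka
C₀ = 6.76 × 10^-2 + (6.76 × 10^-2)²/(2.69 × 10^-3) = 1.77 M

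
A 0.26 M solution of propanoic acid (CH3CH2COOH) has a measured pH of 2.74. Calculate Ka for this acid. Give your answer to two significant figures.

[H+] = 10^(-2.74) = 1.82 × 10^-3 M
At equilibrium [HA] = 0.26 − 1.82 × 10^-3 = 2.58 × 10^-1 M
Ka = [H+][A-]/[HA] = (1.82 × 10^-3)² / 2.58 × 10^-1 = 1.3 × 10^-5

Ka = 1.3 × 10^-5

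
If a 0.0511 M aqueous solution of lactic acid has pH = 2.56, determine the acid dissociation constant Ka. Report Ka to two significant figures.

Ka = 1.6 × 10^-4

[H+] = 10^(-2.56) = 2.75 × 10^-3 M
At equilibrium [HA] = 0.0511 − 2.75 × 10^-3 = 4.83 × 10^-2 M
Ka = [H+][A-]/[HA] = (2.75 × 10^-3)² / 4.83 × 10^-2 = 1.6 × 10^-4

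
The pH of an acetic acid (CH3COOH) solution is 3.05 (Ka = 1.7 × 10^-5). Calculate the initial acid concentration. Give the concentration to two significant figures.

[H+] = 10^(-3.05) = 8.91 × 10^-4 M = x
Ka = x²/(C₀ − x) ⇒ C₀ = x + x²/Ka
C₀ = 8.91 × 10^-4 + (8.91 × 10^-4)²/(1.7 × 10^-5) = 4.76 × 10^-2 M

C₀ = 4.8 × 10^-2 M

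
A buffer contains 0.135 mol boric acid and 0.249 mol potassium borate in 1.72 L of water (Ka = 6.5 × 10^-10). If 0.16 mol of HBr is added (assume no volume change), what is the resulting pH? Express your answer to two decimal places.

pH = 8.67

After neutralization: n(B(OH)3) = 0.295 mol, n(B(OH)4-) = 0.089 mol.
pKa = −log(6.5 × 10^-10) = 9.187
pH = pKa + log(n_B(OH)4-/n_B(OH)3) = 9.187 + log(0.089/0.295) = 9.187 + (-0.520)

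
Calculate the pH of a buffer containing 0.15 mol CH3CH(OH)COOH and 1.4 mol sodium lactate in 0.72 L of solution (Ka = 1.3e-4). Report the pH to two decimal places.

pKa = −log(1.3 × 10^-4) = 3.886
Using pH = pKa + log([base]/[acid]) with [base]/[acid] = 1.4/0.15:
pH = 3.886 + (+0.970) = 4.86

pH = 4.86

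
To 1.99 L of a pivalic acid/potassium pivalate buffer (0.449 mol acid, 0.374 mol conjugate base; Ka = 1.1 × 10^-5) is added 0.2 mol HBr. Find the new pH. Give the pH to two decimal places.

Added H+ converts (CH3)3CCOO- to (CH3)3CCOOH: (CH3)3CCOOH → 0.649 mol, (CH3)3CCOO- → 0.174 mol.
pKa = −log(1.1 × 10^-5) = 4.959
pH = pKa + log(n_(CH3)3CCOO-/n_(CH3)3CCOOH) = 4.959 + log(0.174/0.649) = 4.959 + (-0.572)

pH = 4.39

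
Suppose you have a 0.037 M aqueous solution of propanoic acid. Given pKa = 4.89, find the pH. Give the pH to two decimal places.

pH = 3.16

CH3CH2COOH ⇌ CH3CH2COO- + H+
Ka = 10^(−4.89) = 1.29 × 10^-5
Ka = [H+]²/(0.037 − [H+]) = 1.29 × 10^-5
Since Ka ≪ C₀, [H+] ≈ √(Ka·C₀) = 6.91 × 10^-4 M.
Check: 1.9% ionized — well under 5%, approximation valid.
pH = −log(6.91 × 10^-4) = 3.16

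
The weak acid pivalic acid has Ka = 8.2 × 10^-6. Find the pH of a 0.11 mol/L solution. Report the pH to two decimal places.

pH = 3.02

(CH3)3CCOOH ⇌ (CH3)3CCOO- + H+
From the ICE table, Ka = [H+]²/(0.11 − [H+]) = 8.2 × 10^-6.
Assume [H+] ≪ 0.11: [H+] ≈ √(8.2 × 10^-6 × 0.11) = 9.50 × 10^-4 M
([H+]/C₀ = 0.86% < 5%, so the approximation holds.)
pH = −log[H+] = −log(9.50 × 10^-4) = 3.02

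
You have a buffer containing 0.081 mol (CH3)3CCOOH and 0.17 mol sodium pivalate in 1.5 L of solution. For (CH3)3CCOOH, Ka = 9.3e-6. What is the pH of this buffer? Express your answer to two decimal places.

pH = 5.35

pKa = −log(9.3 × 10^-6) = 5.032
pH = pKa + log([A⁻]/[HA]) = 5.032 + log(0.17/0.081)
pH = 5.032 + (+0.322) = 5.35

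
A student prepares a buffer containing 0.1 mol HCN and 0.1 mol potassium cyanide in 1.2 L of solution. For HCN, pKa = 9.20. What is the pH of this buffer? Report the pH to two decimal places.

Using pH = pKa + log([base]/[acid]) with [base]/[acid] = 0.1/0.1:
pH = 9.20 + (+0.000) = 9.20

pH = 9.20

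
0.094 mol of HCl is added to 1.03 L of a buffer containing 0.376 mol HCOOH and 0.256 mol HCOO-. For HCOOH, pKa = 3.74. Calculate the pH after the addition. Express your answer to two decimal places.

pH = 3.28

Added H+ converts HCOO- to HCOOH: HCOOH → 0.47 mol, HCOO- → 0.162 mol.
pH = pKa + log([A⁻]/[HA]) = 3.74 + log(0.162/0.47) = 3.74 -0.463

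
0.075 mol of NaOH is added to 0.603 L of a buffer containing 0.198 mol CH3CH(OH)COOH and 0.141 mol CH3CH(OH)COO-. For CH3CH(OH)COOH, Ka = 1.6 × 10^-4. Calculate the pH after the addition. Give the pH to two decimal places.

pH = 4.04

After neutralization: n(CH3CH(OH)COOH) = 0.123 mol, n(CH3CH(OH)COO-) = 0.216 mol.
pKa = −log(1.6 × 10^-4) = 3.796
pH = pKa + log([A⁻]/[HA]) = 3.796 + log(0.216/0.123) = 3.796 +0.245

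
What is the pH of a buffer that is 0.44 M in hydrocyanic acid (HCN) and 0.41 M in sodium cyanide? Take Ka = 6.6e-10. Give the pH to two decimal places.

pH = 9.15

pKa = −log(6.6 × 10^-10) = 9.180
Using pH = pKa + log([base]/[acid]) with [base]/[acid] = 0.41/0.44:
pH = 9.180 + (-0.031) = 9.15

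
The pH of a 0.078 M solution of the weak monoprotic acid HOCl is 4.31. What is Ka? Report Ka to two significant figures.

[H+] = 10^(-4.31) = 4.90 × 10^-5 M
At equilibrium [HA] = 0.078 − 4.90 × 10^-5 = 7.80 × 10^-2 M
Ka = [H+][A-]/[HA] = (4.90 × 10^-5)² / 7.80 × 10^-2 = 3.1 × 10^-8

Ka = 3.1 × 10^-8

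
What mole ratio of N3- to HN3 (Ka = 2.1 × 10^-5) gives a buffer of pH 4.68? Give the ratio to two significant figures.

pKa = -log(2.1 × 10^-5) = 4.678
pH = pKa + log(r) ⇒ log(r) = 4.68 − 4.678 = +0.002
r = [N3-]/[HN3] = 10^(+0.002) = 1

ratio = 1.0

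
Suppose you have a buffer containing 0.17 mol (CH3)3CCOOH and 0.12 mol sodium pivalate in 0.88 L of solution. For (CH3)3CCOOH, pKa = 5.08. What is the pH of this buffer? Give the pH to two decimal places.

Using pH = pKa + log([base]/[acid]) with [base]/[acid] = 0.12/0.17:
pH = 5.08 + (-0.151) = 4.93

pH = 4.93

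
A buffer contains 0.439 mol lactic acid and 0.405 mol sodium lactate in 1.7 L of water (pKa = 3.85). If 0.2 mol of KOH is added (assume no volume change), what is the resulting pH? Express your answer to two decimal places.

pH = 4.25

OH- converts CH3CH(OH)COOH to CH3CH(OH)COO-: CH3CH(OH)COOH → 0.239 mol, CH3CH(OH)COO- → 0.605 mol.
pH = pKa + log([A⁻]/[HA]) = 3.85 + log(0.605/0.239) = 3.85 +0.403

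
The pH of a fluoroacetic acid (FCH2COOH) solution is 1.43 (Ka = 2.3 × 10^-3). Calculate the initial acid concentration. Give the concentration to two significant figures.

[H+] = 10^(-1.43) = 3.72 × 10^-2 M = x
Ka = x²/(C₀ − x) ⇒ C₀ = x + x²/Ka
C₀ = 3.72 × 10^-2 + (3.72 × 10^-2)²/(2.3 × 10^-3) = 6.39 × 10^-1 M

C₀ = 6.4 × 10^-1 M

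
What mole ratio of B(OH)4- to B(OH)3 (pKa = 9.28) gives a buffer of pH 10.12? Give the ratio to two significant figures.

pH = pKa + log(r) ⇒ log(r) = 10.12 − 9.28 = +0.84
r = [B(OH)4-]/[B(OH)3] = 10^(+0.84) = 6.92

ratio = 6.9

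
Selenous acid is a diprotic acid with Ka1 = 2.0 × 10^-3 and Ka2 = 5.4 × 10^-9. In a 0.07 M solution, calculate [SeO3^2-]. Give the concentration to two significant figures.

5.4 × 10^-9 M

First ionization gives [H+] ≈ [HSeO3-] = 1.09 × 10^-2 M.
Second step: Ka2 = [H+][SeO3^2-]/[HSeO3-] ≈ [SeO3^2-] (since [H+] ≈ [HSeO3-]).
So [SeO3^2-] ≈ Ka2.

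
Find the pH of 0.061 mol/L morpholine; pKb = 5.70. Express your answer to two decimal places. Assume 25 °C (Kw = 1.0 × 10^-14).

C4H8ONH + H2O ⇌ C4H8ONH2+ + OH-
Kb = 10^(−5.70) = 2.00 × 10^-6
From the ICE table, Kb = [OH-]²/(0.061 − [OH-]) = 2.00 × 10^-6.
Assume [OH-] ≪ 0.061: [OH-] ≈ √(2.00 × 10^-6 × 0.061) = 3.49 × 10^-4 M
pOH = −log(3.49 × 10^-4) = 3.46; pH = 14.00 − 3.46 = 10.54

pH = 10.54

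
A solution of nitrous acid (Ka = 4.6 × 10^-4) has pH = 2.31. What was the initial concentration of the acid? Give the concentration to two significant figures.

[H+] = 10^(-2.31) = 4.90 × 10^-3 M = x
Ka = x²/(C₀ − x) ⇒ C₀ = x + x²/Ka
C₀ = 4.90 × 10^-3 + (4.90 × 10^-3)²/(4.6 × 10^-4) = 5.71 × 10^-2 M

C₀ = 5.7 × 10^-2 M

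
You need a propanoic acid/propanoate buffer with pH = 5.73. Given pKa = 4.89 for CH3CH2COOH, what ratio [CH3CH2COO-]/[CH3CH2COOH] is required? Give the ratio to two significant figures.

pH = pKa + log(r) ⇒ log(r) = 5.73 − 4.89 = +0.84
r = [CH3CH2COO-]/[CH3CH2COOH] = 10^(+0.84) = 6.92

ratio = 6.9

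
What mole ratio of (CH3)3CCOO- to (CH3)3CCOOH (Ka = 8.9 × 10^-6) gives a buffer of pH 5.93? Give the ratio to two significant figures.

pKa = -log(8.9 × 10^-6) = 5.051
pH = pKa + log(r) ⇒ log(r) = 5.93 − 5.051 = +0.879
r = [(CH3)3CCOO-]/[(CH3)3CCOOH] = 10^(+0.879) = 7.57

ratio = 7.6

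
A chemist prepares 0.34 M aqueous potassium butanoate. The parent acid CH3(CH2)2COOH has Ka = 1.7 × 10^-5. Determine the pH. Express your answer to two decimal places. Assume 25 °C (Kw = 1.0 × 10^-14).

CH3(CH2)2COO- is the conjugate base of the weak acid CH3(CH2)2COOH.
Kb = Kw/Ka = 1.0×10^-14 / 1.7 × 10^-5 = 5.88 × 10^-10
Kb = [OH-]²/(0.34 − [OH-]) = 5.88 × 10^-10
Neglecting [OH-] in the denominator: [OH-] = √(5.88 × 10^-10 × 0.34) = 1.41 × 10^-5 M
([OH-]/C₀ = 0.0042% < 5%, so the approximation holds.)
pOH = 4.85, so pH = 14.00 − pOH = 9.15

pH = 9.15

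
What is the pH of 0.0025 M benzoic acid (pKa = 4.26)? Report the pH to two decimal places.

pH = 3.46

C6H5COOH ⇌ C6H5COO- + H+
Ka = 10^(−4.26) = 5.50 × 10^-5
From the ICE table, Ka = x²/(0.0025 − x) = 5.50 × 10^-5.
x is not negligible relative to C₀; solve x² + 5.5e-05·x − 1.38e-07 = 0.
x = [−5.5e-05 + √(5.5e-05² + 5.5e-07)]/2 = 3.44 × 10^-4 M
pH = −log(3.44 × 10^-4) = 3.46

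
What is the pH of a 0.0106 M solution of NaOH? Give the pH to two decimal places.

NaOH is a strong base; [OH-] = 0.0106 M.
pOH = -log(0.0106) = 1.97
pH = 14.00 - 1.97 = 12.03

pH = 12.03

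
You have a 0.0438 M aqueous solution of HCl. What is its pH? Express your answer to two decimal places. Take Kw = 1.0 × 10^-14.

HCl is a strong acid and dissociates completely, so [H+] = 0.0438 M.
pH = -log(0.0438) = 1.36

pH = 1.36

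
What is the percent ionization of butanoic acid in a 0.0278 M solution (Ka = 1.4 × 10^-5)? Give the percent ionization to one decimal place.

CH3(CH2)2COOH ⇌ CH3(CH2)2COO- + H+; let x = [H+] at equilibrium.
x ≈ √(Ka·C₀) = √(1.4 × 10^-5 × 0.0278) = 6.24 × 10^-4 M
% ionization = x/C₀ × 100% = 6.24 × 10^-4/0.0278 × 100% = 2.2%

2.2%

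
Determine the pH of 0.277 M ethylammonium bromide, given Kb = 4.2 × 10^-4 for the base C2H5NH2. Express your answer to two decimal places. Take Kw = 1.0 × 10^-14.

pH = 5.59

C2H5NH3+ is the conjugate acid of the weak base C2H5NH2.
Ka = Kw/Kb = 1.0×10^-14 / 4.2 × 10^-4 = 2.38 × 10^-11
From the ICE table, Ka = x²/(0.277 − x) = 2.38 × 10^-11.
Neglecting x in the denominator: x = √(2.38 × 10^-11 × 0.277) = 2.57 × 10^-6 M
(x/C₀ = 0.00093% < 5%, so the approximation holds.)
pH = −log(2.57 × 10^-6) = 5.59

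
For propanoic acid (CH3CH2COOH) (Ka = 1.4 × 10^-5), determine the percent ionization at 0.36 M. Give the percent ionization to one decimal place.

CH3CH2COOH ⇌ CH3CH2COO- + H+; let x = [H+] at equilibrium.
x ≈ √(Ka·C₀) = √(1.4 × 10^-5 × 0.36) = 2.24 × 10^-3 M
Fraction ionized = 2.24 × 10^-3 / 0.36 = 0.0062 → 0.6%

0.6%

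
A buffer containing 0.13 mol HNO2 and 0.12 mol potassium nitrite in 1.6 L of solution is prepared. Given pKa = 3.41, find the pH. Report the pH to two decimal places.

pH = 3.38

Using pH = pKa + log([base]/[acid]) with [base]/[acid] = 0.12/0.13:
pH = 3.41 + (-0.035) = 3.38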